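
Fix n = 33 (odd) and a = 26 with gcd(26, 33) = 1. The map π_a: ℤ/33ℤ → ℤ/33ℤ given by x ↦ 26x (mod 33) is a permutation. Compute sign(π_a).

Start at x=14: 14 → 1 → 26 → 16 → 20 → 25 → 23 → … (one orbit).
6 cycles of lengths [10, 10, 5, 5, 2, 1].
sign(π) = (−1)^{n − #cycles} = (−1)^{33−6} = (−1)^27 = -1.
Via Zolotarev, sign(π_{26}) = (26|33) = -1.

-1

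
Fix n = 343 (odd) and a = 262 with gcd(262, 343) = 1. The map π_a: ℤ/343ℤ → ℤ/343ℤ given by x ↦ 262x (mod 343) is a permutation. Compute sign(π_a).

Trace 275: π^k(275) = [275, 20, 95, 194, 64, 304, 72] for k=0..6.
π_262 has 4 disjoint cycles with lengths [294, 42, 6, 1] on {0,…,342}.
Σ(ℓ_i−1) = 343−4 = 339; sign = (−1)^339 = -1.

-1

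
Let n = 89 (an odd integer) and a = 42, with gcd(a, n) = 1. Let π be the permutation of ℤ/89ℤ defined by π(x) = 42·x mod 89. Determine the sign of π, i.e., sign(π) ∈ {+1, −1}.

Start at x=34: 34 → 4 → 79 → 25 → 71 → 45 → 21 → … (one orbit).
3 cycles of lengths [44, 44, 1].
n − c = 89 − 3 = 86; sign = (−1)^86 = +1.
Check: (42/89) = +1 by Zolotarev.

+1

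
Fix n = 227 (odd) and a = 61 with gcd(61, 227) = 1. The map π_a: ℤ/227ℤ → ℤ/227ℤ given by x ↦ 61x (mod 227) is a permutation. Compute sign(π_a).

Start at x=145: 145 → 219 → 193 → 196 → 152 → 192 → 135 → … (one orbit).
The orbit structure of x ↦ 61x mod 227: 2 orbits of sizes [226, 1].
With 2 cycles on 227 points, sign = (−1)^{227−2} = -1.

-1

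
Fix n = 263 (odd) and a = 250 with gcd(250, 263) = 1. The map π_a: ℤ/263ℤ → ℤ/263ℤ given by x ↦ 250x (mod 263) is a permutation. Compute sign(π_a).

Start at x=208: 208 → 189 → 173 → 118 → 44 → 217 → 72 → … (one orbit).
π_250 has 2 disjoint cycles with lengths [262, 1] on {0,…,262}.
With 2 cycles on 263 points, sign = (−1)^{263−2} = -1.
Via Zolotarev, sign(π_{250}) = (250|263) = -1.

-1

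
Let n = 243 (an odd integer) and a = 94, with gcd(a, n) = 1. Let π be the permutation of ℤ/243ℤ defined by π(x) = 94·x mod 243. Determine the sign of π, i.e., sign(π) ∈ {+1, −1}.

Trace 49: π^k(49) = [49, 232, 181, 4, 133, 109, 40] for k=0..6.
Cycle lengths of π_94 on ℤ/243ℤ: [81, 81, 27, 27, 9, 9, 3, 3, 1, 1, 1]; 11 cycles in total.
n − c = 243 − 11 = 232; sign = (−1)^232 = +1.
Zolotarev: (94|243) = +1, matching the cycle-count sign.

+1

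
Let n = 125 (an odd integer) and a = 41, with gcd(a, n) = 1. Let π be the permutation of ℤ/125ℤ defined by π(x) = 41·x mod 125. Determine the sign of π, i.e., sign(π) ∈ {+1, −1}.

+1

Start at x=6: 6 → 121 → 86 → 26 → 66 → 81 → 71 → … (one orbit).
The orbit structure of x ↦ 41x mod 125: 13 orbits of sizes [25, 25, 25, 25, 5, 5, 5, 5, 1, 1, 1, 1, 1].
With 13 cycles on 125 points, sign = (−1)^{125−13} = +1.
(41|125)_J = +1 (Zolotarev's lemma cross-check).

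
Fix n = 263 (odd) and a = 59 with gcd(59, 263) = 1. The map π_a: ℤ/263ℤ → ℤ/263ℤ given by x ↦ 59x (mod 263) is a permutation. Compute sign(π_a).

-1

Orbit of 18 under x↦59x: [18, 10, 64, 94, 23, 42, 111]… (length divides ord_263(59)).
2 cycles of lengths [262, 1].
Σ(ℓ_i−1) = 263−2 = 261; sign = (−1)^261 = -1.
Check: (59/263) = -1 by Zolotarev.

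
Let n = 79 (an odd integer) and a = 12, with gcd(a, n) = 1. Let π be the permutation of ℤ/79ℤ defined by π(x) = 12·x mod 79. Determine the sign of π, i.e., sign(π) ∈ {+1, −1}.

Start at x=33: 33 → 1 → 12 → 65 → 69 → 38 → 61 → … (one orbit).
π_12 has 4 disjoint cycles with lengths [26, 26, 26, 1] on {0,…,78}.
sign(π) = (−1)^{n − #cycles} = (−1)^{79−4} = (−1)^75 = -1.
Via Zolotarev, sign(π_{12}) = (12|79) = -1.

-1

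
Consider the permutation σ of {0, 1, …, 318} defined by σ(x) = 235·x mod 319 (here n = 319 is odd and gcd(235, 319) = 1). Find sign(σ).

Start at x=225: 225 → 240 → 256 → 188 → 158 → 126 → 262 → … (one orbit).
Cycle type of π: 140×2 + 28 + 5×2 + 1; total 6 cycles.
319 − 6 = 313 transpositions; sign(π) = (−1)^313 = -1.
The Jacobi symbol (235|319) = -1 (Zolotarev) agrees.

-1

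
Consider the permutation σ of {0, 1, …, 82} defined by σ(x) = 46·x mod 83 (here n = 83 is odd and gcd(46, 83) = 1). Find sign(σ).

-1

Start at x=9: 9 → 82 → 37 → 42 → 23 → 62 → 30 → … (one orbit).
Decompose π into cycles: lengths [82, 1] (2 cycles, including the fixed point 0).
With 2 cycles on 83 points, sign = (−1)^{83−2} = -1.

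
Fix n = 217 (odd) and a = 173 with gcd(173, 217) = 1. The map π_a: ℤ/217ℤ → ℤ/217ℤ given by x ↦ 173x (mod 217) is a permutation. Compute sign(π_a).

Trace 51: π^k(51) = [51, 143, 1, 173, 200, 97, 72] for k=0..6.
Cycle lengths of π_173 on ℤ/217ℤ: [30, 30, 30, 30, 30, 30, 15, 15, 6, 1]; 10 cycles in total.
217 − 10 = 207 transpositions; sign(π) = (−1)^207 = -1.
Via Zolotarev, sign(π_{173}) = (173|217) = -1.

-1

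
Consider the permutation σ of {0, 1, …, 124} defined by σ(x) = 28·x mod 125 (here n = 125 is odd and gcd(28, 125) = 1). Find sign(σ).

Trace 106: π^k(106) = [106, 93, 104, 37, 36, 8, 99] for k=0..6.
Decompose π into cycles: lengths [100, 20, 4, 1] (4 cycles, including the fixed point 0).
125 − 4 = 121 transpositions; sign(π) = (−1)^121 = -1.

-1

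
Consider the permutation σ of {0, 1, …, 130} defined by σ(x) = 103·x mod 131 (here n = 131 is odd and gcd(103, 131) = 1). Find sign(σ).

Start at x=44: 44 → 78 → 43 → 106 → 45 → 50 → 41 → … (one orbit).
Decompose π into cycles: lengths [130, 1] (2 cycles, including the fixed point 0).
Σ(ℓ_i−1) = 131−2 = 129; sign = (−1)^129 = -1.

-1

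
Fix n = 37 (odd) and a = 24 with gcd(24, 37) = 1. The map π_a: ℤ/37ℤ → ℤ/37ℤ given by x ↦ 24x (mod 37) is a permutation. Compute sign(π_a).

-1

Trace 10: π^k(10) = [10, 18, 25, 8, 7, 20, 36] for k=0..6.
Decompose π into cycles: lengths [36, 1] (2 cycles, including the fixed point 0).
sign(π) = (−1)^{n − #cycles} = (−1)^{37−2} = (−1)^35 = -1.
The Jacobi symbol (24|37) = -1 (Zolotarev) agrees.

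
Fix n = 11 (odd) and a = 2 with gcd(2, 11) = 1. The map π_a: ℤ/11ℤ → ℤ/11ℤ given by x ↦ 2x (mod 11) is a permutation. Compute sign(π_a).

-1

Trace 3: π^k(3) = [3, 6, 1, 2, 4, 8, 5] for k=0..6.
Decompose π into cycles: lengths [10, 1] (2 cycles, including the fixed point 0).
2 cycles on 11: each ℓ→(−1)^(ℓ−1), product (−1)^9 = -1.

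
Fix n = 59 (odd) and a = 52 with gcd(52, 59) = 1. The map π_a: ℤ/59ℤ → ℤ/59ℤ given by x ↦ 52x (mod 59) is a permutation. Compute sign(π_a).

Start at x=6: 6 → 17 → 58 → 7 → 10 → 48 → 18 → … (one orbit).
Cycle lengths of π_52 on ℤ/59ℤ: [58, 1]; 2 cycles in total.
59 − 2 = 57 transpositions; sign(π) = (−1)^57 = -1.
Zolotarev: (52|59) = -1, matching the cycle-count sign.

-1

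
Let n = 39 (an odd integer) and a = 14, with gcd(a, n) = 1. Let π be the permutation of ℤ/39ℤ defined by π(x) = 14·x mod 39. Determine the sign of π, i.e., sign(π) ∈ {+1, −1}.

-1

Start at x=14: 14 → 1 → 14 (one orbit).
26 cycles of lengths [2, 2, 2, 2, 2, 2, 2, 2, 2, 2, 2, 2, 2, 1, 1, 1, 1, 1, 1, 1, 1, 1, 1, 1, 1, 1].
sign(π) = (−1)^{n − #cycles} = (−1)^{39−26} = (−1)^13 = -1.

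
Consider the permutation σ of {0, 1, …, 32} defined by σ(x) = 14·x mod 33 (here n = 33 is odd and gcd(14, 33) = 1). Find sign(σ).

-1

Start at x=5: 5 → 4 → 23 → 25 → 20 → 16 → 26 → … (one orbit).
Decompose π into cycles: lengths [10, 10, 5, 5, 2, 1] (6 cycles, including the fixed point 0).
sign(π) = (−1)^{n − #cycles} = (−1)^{33−6} = (−1)^27 = -1.
The Jacobi symbol (14|33) = -1 (Zolotarev) agrees.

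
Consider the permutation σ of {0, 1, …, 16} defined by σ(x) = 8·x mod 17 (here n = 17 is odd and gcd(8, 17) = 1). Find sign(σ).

+1

Orbit of 16 under x↦8x: [16, 9, 4, 15, 1, 8, 13]… (length divides ord_17(8)).
π_8 has 3 disjoint cycles with lengths [8, 8, 1] on {0,…,16}.
17 − 3 = 14 transpositions; sign(π) = (−1)^14 = +1.
The Jacobi symbol (8|17) = +1 (Zolotarev) agrees.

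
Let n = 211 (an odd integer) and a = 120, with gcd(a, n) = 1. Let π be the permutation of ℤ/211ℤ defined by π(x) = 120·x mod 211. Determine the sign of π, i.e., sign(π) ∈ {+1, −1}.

+1

Trace 54: π^k(54) = [54, 150, 65, 204, 4, 58, 208] for k=0..6.
Decompose π into cycles: lengths [105, 105, 1] (3 cycles, including the fixed point 0).
sign(π) = (−1)^{n − #cycles} = (−1)^{211−3} = (−1)^208 = +1.
Check: (120/211) = +1 by Zolotarev.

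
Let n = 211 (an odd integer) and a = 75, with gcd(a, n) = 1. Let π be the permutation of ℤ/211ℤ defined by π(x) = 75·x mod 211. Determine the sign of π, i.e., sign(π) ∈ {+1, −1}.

Orbit of 135 under x↦75x: [135, 208, 197, 5, 164, 62, 8]… (length divides ord_211(75)).
Cycle type of π: 210 + 1; total 2 cycles.
211 − 2 = 209 transpositions; sign(π) = (−1)^209 = -1.
Via Zolotarev, sign(π_{75}) = (75|211) = -1.

-1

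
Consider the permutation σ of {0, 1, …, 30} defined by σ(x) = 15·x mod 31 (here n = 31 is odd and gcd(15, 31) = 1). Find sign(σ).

Start at x=23: 23 → 4 → 29 → 1 → 15 → 8 → 27 → … (one orbit).
π_15 has 4 disjoint cycles with lengths [10, 10, 10, 1] on {0,…,30}.
n − c = 31 − 4 = 27; sign = (−1)^27 = -1.
The Jacobi symbol (15|31) = -1 (Zolotarev) agrees.

-1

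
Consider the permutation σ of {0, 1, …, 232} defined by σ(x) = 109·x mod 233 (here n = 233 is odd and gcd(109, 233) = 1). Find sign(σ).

+1

Start at x=38: 38 → 181 → 157 → 104 → 152 → 25 → 162 → … (one orbit).
The orbit structure of x ↦ 109x mod 233: 3 orbits of sizes [116, 116, 1].
233 − 3 = 230 transpositions; sign(π) = (−1)^230 = +1.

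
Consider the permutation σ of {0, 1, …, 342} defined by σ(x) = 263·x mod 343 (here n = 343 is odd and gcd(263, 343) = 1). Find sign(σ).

Orbit of 116 under x↦263x: [116, 324, 148, 165, 177, 246, 214]… (length divides ord_343(263)).
The orbit structure of x ↦ 263x mod 343: 31 orbits of sizes [21, 21, 21, 21, 21, 21, 21, 21, 21, 21, 21, 21, 21, 21, 3, 3, 3, 3, 3, 3, 3, 3, 3, 3, 3, 3, 3, 3, 3, 3, 1].
With 31 cycles on 343 points, sign = (−1)^{343−31} = +1.
Check: (263/343) = +1 by Zolotarev.

+1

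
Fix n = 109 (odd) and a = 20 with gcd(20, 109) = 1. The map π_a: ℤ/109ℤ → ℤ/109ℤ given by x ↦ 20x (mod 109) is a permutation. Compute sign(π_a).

Start at x=60: 60 → 1 → 20 → 73 → 43 → 97 → 87 → … (one orbit).
π_20 has 3 disjoint cycles with lengths [54, 54, 1] on {0,…,108}.
Σ(ℓ_i−1) = 109−3 = 106; sign = (−1)^106 = +1.
Via Zolotarev, sign(π_{20}) = (20|109) = +1.

+1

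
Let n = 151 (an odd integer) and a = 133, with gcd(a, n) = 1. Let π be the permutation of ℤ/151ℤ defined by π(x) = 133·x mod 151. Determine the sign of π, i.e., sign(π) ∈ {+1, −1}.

-1

Start at x=134: 134 → 4 → 79 → 88 → 77 → 124 → 33 → … (one orbit).
π_133 has 2 disjoint cycles with lengths [150, 1] on {0,…,150}.
Σ(ℓ_i−1) = 151−2 = 149; sign = (−1)^149 = -1.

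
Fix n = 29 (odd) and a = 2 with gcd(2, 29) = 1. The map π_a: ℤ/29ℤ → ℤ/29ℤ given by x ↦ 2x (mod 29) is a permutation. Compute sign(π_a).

Orbit of 27 under x↦2x: [27, 25, 21, 13, 26, 23, 17]… (length divides ord_29(2)).
Decompose π into cycles: lengths [28, 1] (2 cycles, including the fixed point 0).
n − c = 29 − 2 = 27; sign = (−1)^27 = -1.

-1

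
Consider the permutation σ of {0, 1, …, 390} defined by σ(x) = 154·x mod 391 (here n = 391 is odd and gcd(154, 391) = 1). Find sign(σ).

+1

Start at x=358: 358 → 1 → 154 → 256 → 324 → 239 → 52 → … (one orbit).
51 cycles of lengths [11, 11, 11, 11, 11, 11, 11, 11, 11, 11, 11, 11, 11, 11, 11, 11, 11, 11, 11, 11, 11, 11, 11, 11, 11, 11, 11, 11, 11, 11, 11, 11, 11, 11, 1, 1, 1, 1, 1, 1, 1, 1, 1, 1, 1, 1, 1, 1, 1, 1, 1].
sign(π) = (−1)^{n − #cycles} = (−1)^{391−51} = (−1)^340 = +1.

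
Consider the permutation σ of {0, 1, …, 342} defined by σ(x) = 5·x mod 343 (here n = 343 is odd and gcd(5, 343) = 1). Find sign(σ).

Trace 116: π^k(116) = [116, 237, 156, 94, 127, 292, 88] for k=0..6.
4 cycles of lengths [294, 42, 6, 1].
n − c = 343 − 4 = 339; sign = (−1)^339 = -1.
Check: (5/343) = -1 by Zolotarev.

-1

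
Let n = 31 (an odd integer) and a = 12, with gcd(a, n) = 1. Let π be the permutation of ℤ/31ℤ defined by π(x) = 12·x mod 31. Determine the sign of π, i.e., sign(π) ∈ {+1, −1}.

-1

Orbit of 26 under x↦12x: [26, 2, 24, 9, 15, 25, 21]… (length divides ord_31(12)).
2 cycles of lengths [30, 1].
31 − 2 = 29 transpositions; sign(π) = (−1)^29 = -1.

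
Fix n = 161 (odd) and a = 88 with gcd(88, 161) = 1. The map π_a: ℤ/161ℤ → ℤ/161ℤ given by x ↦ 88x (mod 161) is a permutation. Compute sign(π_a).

Start at x=57: 57 → 25 → 107 → 78 → 102 → 121 → 22 → … (one orbit).
π_88 has 6 disjoint cycles with lengths [66, 66, 22, 3, 3, 1] on {0,…,160}.
With 6 cycles on 161 points, sign = (−1)^{161−6} = -1.

-1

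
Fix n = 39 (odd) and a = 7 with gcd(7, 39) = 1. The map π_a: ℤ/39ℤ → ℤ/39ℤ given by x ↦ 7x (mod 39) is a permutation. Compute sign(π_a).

Start at x=4: 4 → 28 → 1 → 7 → 10 → 31 → 22 → … (one orbit).
6 cycles of lengths [12, 12, 12, 1, 1, 1].
39 − 6 = 33 transpositions; sign(π) = (−1)^33 = -1.
(7|39)_J = -1 (Zolotarev's lemma cross-check).

-1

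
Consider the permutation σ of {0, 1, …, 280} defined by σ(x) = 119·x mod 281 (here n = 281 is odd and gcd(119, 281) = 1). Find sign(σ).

Trace 141: π^k(141) = [141, 200, 196, 1, 119, 111, 2] for k=0..6.
Decompose π into cycles: lengths [70, 70, 70, 70, 1] (5 cycles, including the fixed point 0).
281 − 5 = 276 transpositions; sign(π) = (−1)^276 = +1.
Check: (119/281) = +1 by Zolotarev.

+1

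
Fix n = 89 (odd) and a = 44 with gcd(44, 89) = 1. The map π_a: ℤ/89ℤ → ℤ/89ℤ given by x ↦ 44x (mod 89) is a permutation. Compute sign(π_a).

Start at x=73: 73 → 8 → 85 → 2 → 88 → 45 → 22 → … (one orbit).
Decompose π into cycles: lengths [22, 22, 22, 22, 1] (5 cycles, including the fixed point 0).
89 − 5 = 84 transpositions; sign(π) = (−1)^84 = +1.
The Jacobi symbol (44|89) = +1 (Zolotarev) agrees.

+1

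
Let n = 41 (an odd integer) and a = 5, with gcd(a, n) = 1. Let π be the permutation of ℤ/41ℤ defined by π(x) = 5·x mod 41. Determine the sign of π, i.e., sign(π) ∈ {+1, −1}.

Start at x=32: 32 → 37 → 21 → 23 → 33 → 1 → 5 → … (one orbit).
π_5 has 3 disjoint cycles with lengths [20, 20, 1] on {0,…,40}.
sign(π) = (−1)^{n − #cycles} = (−1)^{41−3} = (−1)^38 = +1.
Via Zolotarev, sign(π_{5}) = (5|41) = +1.

+1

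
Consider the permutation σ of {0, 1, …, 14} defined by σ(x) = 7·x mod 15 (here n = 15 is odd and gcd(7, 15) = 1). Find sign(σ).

-1

Orbit of 4 under x↦7x: [4, 13, 1, 7]… (length divides ord_15(7)).
Cycle lengths of π_7 on ℤ/15ℤ: [4, 4, 4, 1, 1, 1]; 6 cycles in total.
15 − 6 = 9 transpositions; sign(π) = (−1)^9 = -1.
Check: (7/15) = -1 by Zolotarev.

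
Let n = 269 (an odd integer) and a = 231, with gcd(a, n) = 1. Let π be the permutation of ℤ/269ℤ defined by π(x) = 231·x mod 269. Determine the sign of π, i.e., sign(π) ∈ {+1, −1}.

+1

Orbit of 265 under x↦231x: [265, 152, 142, 253, 70, 30, 205]… (length divides ord_269(231)).
Cycle type of π: 134×2 + 1; total 3 cycles.
Σ(ℓ_i−1) = 269−3 = 266; sign = (−1)^266 = +1.
Via Zolotarev, sign(π_{231}) = (231|269) = +1.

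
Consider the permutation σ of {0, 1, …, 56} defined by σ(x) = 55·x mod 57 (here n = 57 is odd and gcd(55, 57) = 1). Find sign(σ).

+1

Orbit of 16 under x↦55x: [16, 25, 7, 43, 28, 1, 55]… (length divides ord_57(55)).
Decompose π into cycles: lengths [9, 9, 9, 9, 9, 9, 1, 1, 1] (9 cycles, including the fixed point 0).
sign(π) = (−1)^{n − #cycles} = (−1)^{57−9} = (−1)^48 = +1.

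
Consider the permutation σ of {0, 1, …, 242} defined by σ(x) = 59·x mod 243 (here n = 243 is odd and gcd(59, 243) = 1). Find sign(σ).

-1

Orbit of 130 under x↦59x: [130, 137, 64, 131, 196, 143, 175]… (length divides ord_243(59)).
π_59 has 6 disjoint cycles with lengths [162, 54, 18, 6, 2, 1] on {0,…,242}.
With 6 cycles on 243 points, sign = (−1)^{243−6} = -1.
(59|243)_J = -1 (Zolotarev's lemma cross-check).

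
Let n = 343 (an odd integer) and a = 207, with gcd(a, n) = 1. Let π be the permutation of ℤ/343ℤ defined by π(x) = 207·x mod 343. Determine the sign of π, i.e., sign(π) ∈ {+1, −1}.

Start at x=282: 282 → 64 → 214 → 51 → 267 → 46 → 261 → … (one orbit).
The orbit structure of x ↦ 207x mod 343: 7 orbits of sizes [147, 147, 21, 21, 3, 3, 1].
With 7 cycles on 343 points, sign = (−1)^{343−7} = +1.

+1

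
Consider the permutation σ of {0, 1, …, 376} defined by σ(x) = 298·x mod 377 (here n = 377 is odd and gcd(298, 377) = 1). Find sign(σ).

-1

Start at x=313: 313 → 155 → 196 → 350 → 248 → 12 → 183 → … (one orbit).
Cycle type of π: 28×13 + 2×6 + 1; total 20 cycles.
20 cycles on 377: each ℓ→(−1)^(ℓ−1), product (−1)^357 = -1.
(298|377)_J = -1 (Zolotarev's lemma cross-check).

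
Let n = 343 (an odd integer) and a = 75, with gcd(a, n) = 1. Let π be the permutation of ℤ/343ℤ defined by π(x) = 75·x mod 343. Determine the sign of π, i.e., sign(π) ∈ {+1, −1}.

Start at x=240: 240 → 164 → 295 → 173 → 284 → 34 → 149 → … (one orbit).
Cycle lengths of π_75 on ℤ/343ℤ: [294, 42, 6, 1]; 4 cycles in total.
4 cycles on 343: each ℓ→(−1)^(ℓ−1), product (−1)^339 = -1.

-1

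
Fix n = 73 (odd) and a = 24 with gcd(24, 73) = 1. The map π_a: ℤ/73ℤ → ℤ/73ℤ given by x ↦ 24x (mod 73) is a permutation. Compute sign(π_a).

+1

Trace 9: π^k(9) = [9, 70, 1, 24, 65, 27, 64] for k=0..6.
7 cycles of lengths [12, 12, 12, 12, 12, 12, 1].
Σ(ℓ_i−1) = 73−7 = 66; sign = (−1)^66 = +1.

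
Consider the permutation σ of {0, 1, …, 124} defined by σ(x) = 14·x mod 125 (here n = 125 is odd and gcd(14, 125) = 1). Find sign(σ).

+1

Start at x=69: 69 → 91 → 24 → 86 → 79 → 106 → 109 → … (one orbit).
π_14 has 7 disjoint cycles with lengths [50, 50, 10, 10, 2, 2, 1] on {0,…,124}.
125 − 7 = 118 transpositions; sign(π) = (−1)^118 = +1.
The Jacobi symbol (14|125) = +1 (Zolotarev) agrees.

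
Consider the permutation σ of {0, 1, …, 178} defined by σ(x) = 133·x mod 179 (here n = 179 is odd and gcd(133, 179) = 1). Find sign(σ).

-1

Trace 65: π^k(65) = [65, 53, 68, 94, 151, 35, 1] for k=0..6.
2 cycles of lengths [178, 1].
sign(π) = (−1)^{n − #cycles} = (−1)^{179−2} = (−1)^177 = -1.
Via Zolotarev, sign(π_{133}) = (133|179) = -1.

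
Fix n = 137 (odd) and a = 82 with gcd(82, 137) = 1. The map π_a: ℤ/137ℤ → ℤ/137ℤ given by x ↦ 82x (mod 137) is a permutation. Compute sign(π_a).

Start at x=92: 92 → 9 → 53 → 99 → 35 → 130 → 111 → … (one orbit).
2 cycles of lengths [136, 1].
2 cycles on 137: each ℓ→(−1)^(ℓ−1), product (−1)^135 = -1.
Zolotarev: (82|137) = -1, matching the cycle-count sign.

-1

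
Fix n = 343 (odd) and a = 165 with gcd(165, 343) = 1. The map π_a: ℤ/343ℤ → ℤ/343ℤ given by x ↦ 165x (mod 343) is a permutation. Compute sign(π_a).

+1

Start at x=197: 197 → 263 → 177 → 50 → 18 → 226 → 246 → … (one orbit).
Cycle type of π: 21×14 + 3×16 + 1; total 31 cycles.
sign(π) = (−1)^{n − #cycles} = (−1)^{343−31} = (−1)^312 = +1.
The Jacobi symbol (165|343) = +1 (Zolotarev) agrees.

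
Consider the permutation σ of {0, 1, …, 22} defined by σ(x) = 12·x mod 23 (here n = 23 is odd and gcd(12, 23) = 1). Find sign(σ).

Start at x=18: 18 → 9 → 16 → 8 → 4 → 2 → 1 → … (one orbit).
Cycle lengths of π_12 on ℤ/23ℤ: [11, 11, 1]; 3 cycles in total.
sign(π) = (−1)^{n − #cycles} = (−1)^{23−3} = (−1)^20 = +1.
(12|23)_J = +1 (Zolotarev's lemma cross-check).

+1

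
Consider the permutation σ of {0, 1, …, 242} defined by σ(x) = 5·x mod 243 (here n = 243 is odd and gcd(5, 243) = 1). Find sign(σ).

Trace 161: π^k(161) = [161, 76, 137, 199, 23, 115, 89] for k=0..6.
6 cycles of lengths [162, 54, 18, 6, 2, 1].
With 6 cycles on 243 points, sign = (−1)^{243−6} = -1.
The Jacobi symbol (5|243) = -1 (Zolotarev) agrees.

-1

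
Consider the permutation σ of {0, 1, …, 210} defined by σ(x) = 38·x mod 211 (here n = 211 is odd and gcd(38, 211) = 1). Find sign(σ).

Trace 161: π^k(161) = [161, 210, 173, 33, 199, 177, 185] for k=0..6.
Cycle lengths of π_38 on ℤ/211ℤ: [42, 42, 42, 42, 42, 1]; 6 cycles in total.
211 − 6 = 205 transpositions; sign(π) = (−1)^205 = -1.
Via Zolotarev, sign(π_{38}) = (38|211) = -1.

-1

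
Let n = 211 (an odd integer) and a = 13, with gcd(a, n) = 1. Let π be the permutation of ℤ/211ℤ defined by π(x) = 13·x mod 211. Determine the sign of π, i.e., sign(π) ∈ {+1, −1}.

Trace 203: π^k(203) = [203, 107, 125, 148, 25, 114, 5] for k=0..6.
The orbit structure of x ↦ 13x mod 211: 7 orbits of sizes [35, 35, 35, 35, 35, 35, 1].
With 7 cycles on 211 points, sign = (−1)^{211−7} = +1.

+1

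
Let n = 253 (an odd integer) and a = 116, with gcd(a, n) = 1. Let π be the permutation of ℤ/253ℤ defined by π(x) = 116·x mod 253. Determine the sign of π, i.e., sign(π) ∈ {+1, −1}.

-1

Orbit of 70 under x↦116x: [70, 24, 1, 116, 47, 139, 185]… (length divides ord_253(116)).
46 cycles of lengths [10, 10, 10, 10, 10, 10, 10, 10, 10, 10, 10, 10, 10, 10, 10, 10, 10, 10, 10, 10, 10, 10, 10, 1, 1, 1, 1, 1, 1, 1, 1, 1, 1, 1, 1, 1, 1, 1, 1, 1, 1, 1, 1, 1, 1, 1].
253 − 46 = 207 transpositions; sign(π) = (−1)^207 = -1.
(116|253)_J = -1 (Zolotarev's lemma cross-check).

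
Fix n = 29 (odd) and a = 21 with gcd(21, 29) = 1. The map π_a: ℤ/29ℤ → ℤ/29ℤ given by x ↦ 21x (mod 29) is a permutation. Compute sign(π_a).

Start at x=3: 3 → 5 → 18 → 1 → 21 → 6 → 10 → … (one orbit).
Decompose π into cycles: lengths [28, 1] (2 cycles, including the fixed point 0).
29 − 2 = 27 transpositions; sign(π) = (−1)^27 = -1.
(21|29)_J = -1 (Zolotarev's lemma cross-check).

-1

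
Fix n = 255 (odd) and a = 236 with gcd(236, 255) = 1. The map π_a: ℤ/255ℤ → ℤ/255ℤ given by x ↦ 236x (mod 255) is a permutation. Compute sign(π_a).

Start at x=166: 166 → 161 → 1 → 236 → 106 → 26 → 16 → … (one orbit).
40 cycles of lengths [8, 8, 8, 8, 8, 8, 8, 8, 8, 8, 8, 8, 8, 8, 8, 8, 8, 8, 8, 8, 8, 8, 8, 8, 8, 8, 8, 8, 8, 8, 2, 2, 2, 2, 2, 1, 1, 1, 1, 1].
sign(π) = (−1)^{n − #cycles} = (−1)^{255−40} = (−1)^215 = -1.

-1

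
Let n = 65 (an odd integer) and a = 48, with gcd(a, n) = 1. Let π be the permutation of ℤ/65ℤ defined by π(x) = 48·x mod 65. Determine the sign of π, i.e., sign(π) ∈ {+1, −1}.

-1

Trace 27: π^k(27) = [27, 61, 3, 14, 22, 16, 53] for k=0..6.
Cycle lengths of π_48 on ℤ/65ℤ: [12, 12, 12, 12, 4, 3, 3, 3, 3, 1]; 10 cycles in total.
Σ(ℓ_i−1) = 65−10 = 55; sign = (−1)^55 = -1.
Check: (48/65) = -1 by Zolotarev.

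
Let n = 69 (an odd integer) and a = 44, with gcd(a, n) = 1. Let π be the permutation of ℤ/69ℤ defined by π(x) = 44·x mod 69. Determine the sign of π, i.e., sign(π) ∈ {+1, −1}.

Trace 53: π^k(53) = [53, 55, 5, 13, 20, 52, 11] for k=0..6.
Cycle lengths of π_44 on ℤ/69ℤ: [22, 22, 22, 2, 1]; 5 cycles in total.
Σ(ℓ_i−1) = 69−5 = 64; sign = (−1)^64 = +1.

+1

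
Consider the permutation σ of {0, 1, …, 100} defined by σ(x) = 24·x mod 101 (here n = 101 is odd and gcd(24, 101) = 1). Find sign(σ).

Orbit of 52 under x↦24x: [52, 36, 56, 31, 37, 80, 1]… (length divides ord_101(24)).
The orbit structure of x ↦ 24x mod 101: 5 orbits of sizes [25, 25, 25, 25, 1].
n − c = 101 − 5 = 96; sign = (−1)^96 = +1.
Check: (24/101) = +1 by Zolotarev.

+1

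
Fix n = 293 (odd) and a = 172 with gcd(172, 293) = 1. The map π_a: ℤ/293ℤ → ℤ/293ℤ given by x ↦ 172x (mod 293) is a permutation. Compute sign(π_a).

Orbit of 46 under x↦172x: [46, 1, 172, 284, 210, 81, 161]… (length divides ord_293(172)).
5 cycles of lengths [73, 73, 73, 73, 1].
5 cycles on 293: each ℓ→(−1)^(ℓ−1), product (−1)^288 = +1.

+1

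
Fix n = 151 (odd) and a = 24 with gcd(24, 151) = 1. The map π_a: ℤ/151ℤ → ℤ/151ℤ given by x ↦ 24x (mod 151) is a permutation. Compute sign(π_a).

Trace 60: π^k(60) = [60, 81, 132, 148, 79, 84, 53] for k=0..6.
Cycle lengths of π_24 on ℤ/151ℤ: [50, 50, 50, 1]; 4 cycles in total.
With 4 cycles on 151 points, sign = (−1)^{151−4} = -1.

-1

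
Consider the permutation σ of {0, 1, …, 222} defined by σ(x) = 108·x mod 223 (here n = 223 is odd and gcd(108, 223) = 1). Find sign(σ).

-1

Trace 132: π^k(132) = [132, 207, 56, 27, 17, 52, 41] for k=0..6.
π_108 has 4 disjoint cycles with lengths [74, 74, 74, 1] on {0,…,222}.
With 4 cycles on 223 points, sign = (−1)^{223−4} = -1.
Check: (108/223) = -1 by Zolotarev.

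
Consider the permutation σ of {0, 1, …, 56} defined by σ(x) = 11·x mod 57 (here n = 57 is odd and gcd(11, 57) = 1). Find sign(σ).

Trace 26: π^k(26) = [26, 1, 11, 7, 20, 49] for k=0..5.
Cycle lengths of π_11 on ℤ/57ℤ: [6, 6, 6, 6, 6, 6, 3, 3, 3, 3, 3, 3, 2, 1]; 14 cycles in total.
sign(π) = (−1)^{n − #cycles} = (−1)^{57−14} = (−1)^43 = -1.

-1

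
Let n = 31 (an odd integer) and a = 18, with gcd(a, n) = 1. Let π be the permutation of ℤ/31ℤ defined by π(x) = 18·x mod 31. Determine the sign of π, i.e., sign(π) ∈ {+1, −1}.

+1

Start at x=19: 19 → 1 → 18 → 14 → 4 → 10 → 25 → … (one orbit).
The orbit structure of x ↦ 18x mod 31: 3 orbits of sizes [15, 15, 1].
sign(π) = (−1)^{n − #cycles} = (−1)^{31−3} = (−1)^28 = +1.
Check: (18/31) = +1 by Zolotarev.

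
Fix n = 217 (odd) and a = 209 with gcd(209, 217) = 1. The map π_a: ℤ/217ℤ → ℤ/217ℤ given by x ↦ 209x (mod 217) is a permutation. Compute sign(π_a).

Start at x=190: 190 → 216 → 8 → 153 → 78 → 27 → 1 → … (one orbit).
π_209 has 25 disjoint cycles with lengths [10, 10, 10, 10, 10, 10, 10, 10, 10, 10, 10, 10, 10, 10, 10, 10, 10, 10, 10, 10, 10, 2, 2, 2, 1] on {0,…,216}.
Σ(ℓ_i−1) = 217−25 = 192; sign = (−1)^192 = +1.
Via Zolotarev, sign(π_{209}) = (209|217) = +1.

+1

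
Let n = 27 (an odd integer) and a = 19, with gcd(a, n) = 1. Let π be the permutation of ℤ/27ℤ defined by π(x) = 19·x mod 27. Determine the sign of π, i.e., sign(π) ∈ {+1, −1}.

+1

Orbit of 19 under x↦19x: [19, 10, 1]… (length divides ord_27(19)).
The orbit structure of x ↦ 19x mod 27: 15 orbits of sizes [3, 3, 3, 3, 3, 3, 1, 1, 1, 1, 1, 1, 1, 1, 1].
15 cycles on 27: each ℓ→(−1)^(ℓ−1), product (−1)^12 = +1.
Check: (19/27) = +1 by Zolotarev.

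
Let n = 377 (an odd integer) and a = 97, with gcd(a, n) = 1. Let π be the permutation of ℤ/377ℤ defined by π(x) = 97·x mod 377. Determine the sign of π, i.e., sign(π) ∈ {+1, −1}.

Start at x=317: 317 → 212 → 206 → 1 → 97 → 361 → 333 → … (one orbit).
Cycle lengths of π_97 on ℤ/377ℤ: [84, 84, 84, 84, 28, 12, 1]; 7 cycles in total.
With 7 cycles on 377 points, sign = (−1)^{377−7} = +1.
(97|377)_J = +1 (Zolotarev's lemma cross-check).

+1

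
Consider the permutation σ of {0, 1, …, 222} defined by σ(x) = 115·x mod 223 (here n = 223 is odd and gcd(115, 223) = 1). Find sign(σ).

+1

Start at x=98: 98 → 120 → 197 → 132 → 16 → 56 → 196 → … (one orbit).
Cycle lengths of π_115 on ℤ/223ℤ: [37, 37, 37, 37, 37, 37, 1]; 7 cycles in total.
223 − 7 = 216 transpositions; sign(π) = (−1)^216 = +1.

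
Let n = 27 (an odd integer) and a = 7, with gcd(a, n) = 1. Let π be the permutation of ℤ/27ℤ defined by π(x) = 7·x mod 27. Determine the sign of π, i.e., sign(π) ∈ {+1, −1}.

+1

Start at x=7: 7 → 22 → 19 → 25 → 13 → 10 → 16 → … (one orbit).
Decompose π into cycles: lengths [9, 9, 3, 3, 1, 1, 1] (7 cycles, including the fixed point 0).
sign(π) = (−1)^{n − #cycles} = (−1)^{27−7} = (−1)^20 = +1.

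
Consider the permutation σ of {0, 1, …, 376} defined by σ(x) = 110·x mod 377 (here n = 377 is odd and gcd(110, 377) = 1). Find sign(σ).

Trace 30: π^k(30) = [30, 284, 326, 45, 49, 112, 256] for k=0..6.
Cycle type of π: 84×4 + 12 + 7×4 + 1; total 10 cycles.
10 cycles on 377: each ℓ→(−1)^(ℓ−1), product (−1)^367 = -1.
The Jacobi symbol (110|377) = -1 (Zolotarev) agrees.

-1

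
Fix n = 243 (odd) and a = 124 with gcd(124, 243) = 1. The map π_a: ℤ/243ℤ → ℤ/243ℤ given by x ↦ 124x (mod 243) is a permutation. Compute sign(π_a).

Trace 112: π^k(112) = [112, 37, 214, 49, 1, 124, 67] for k=0..6.
Cycle lengths of π_124 on ℤ/243ℤ: [81, 81, 27, 27, 9, 9, 3, 3, 1, 1, 1]; 11 cycles in total.
243 − 11 = 232 transpositions; sign(π) = (−1)^232 = +1.

+1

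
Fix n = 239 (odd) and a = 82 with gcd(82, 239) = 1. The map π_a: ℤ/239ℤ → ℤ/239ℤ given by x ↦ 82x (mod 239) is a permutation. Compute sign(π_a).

Trace 203: π^k(203) = [203, 155, 43, 180, 181, 24, 56] for k=0..6.
π_82 has 2 disjoint cycles with lengths [238, 1] on {0,…,238}.
239 − 2 = 237 transpositions; sign(π) = (−1)^237 = -1.

-1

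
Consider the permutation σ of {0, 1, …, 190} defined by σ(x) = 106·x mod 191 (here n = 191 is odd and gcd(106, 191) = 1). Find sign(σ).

Orbit of 190 under x↦106x: [190, 85, 33, 60, 57, 121, 29]… (length divides ord_191(106)).
The orbit structure of x ↦ 106x mod 191: 2 orbits of sizes [190, 1].
sign(π) = (−1)^{n − #cycles} = (−1)^{191−2} = (−1)^189 = -1.
(106|191)_J = -1 (Zolotarev's lemma cross-check).

-1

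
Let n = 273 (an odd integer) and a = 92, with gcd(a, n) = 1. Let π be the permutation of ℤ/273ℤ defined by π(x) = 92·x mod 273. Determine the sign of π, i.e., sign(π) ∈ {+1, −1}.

-1

Start at x=92: 92 → 1 → 92 (one orbit).
The orbit structure of x ↦ 92x mod 273: 182 orbits of sizes [2, 2, 2, 2, 2, 2, 2, 2, 2, 2, 2, 2, 2, 2, 2, 2, 2, 2, 2, 2, 2, 2, 2, 2, 2, 2, 2, 2, 2, 2, 2, 2, 2, 2, 2, 2, 2, 2, 2, 2, 2, 2, 2, 2, 2, 2, 2, 2, 2, 2, 2, 2, 2, 2, 2, 2, 2, 2, 2, 2, 2, 2, 2, 2, 2, 2, 2, 2, 2, 2, 2, 2, 2, 2, 2, 2, 2, 2, 2, 2, 2, 2, 2, 2, 2, 2, 2, 2, 2, 2, 2, 1, 1, 1, 1, 1, 1, 1, 1, 1, 1, 1, 1, 1, 1, 1, 1, 1, 1, 1, 1, 1, 1, 1, 1, 1, 1, 1, 1, 1, 1, 1, 1, 1, 1, 1, 1, 1, 1, 1, 1, 1, 1, 1, 1, 1, 1, 1, 1, 1, 1, 1, 1, 1, 1, 1, 1, 1, 1, 1, 1, 1, 1, 1, 1, 1, 1, 1, 1, 1, 1, 1, 1, 1, 1, 1, 1, 1, 1, 1, 1, 1, 1, 1, 1, 1, 1, 1, 1, 1, 1, 1].
With 182 cycles on 273 points, sign = (−1)^{273−182} = -1.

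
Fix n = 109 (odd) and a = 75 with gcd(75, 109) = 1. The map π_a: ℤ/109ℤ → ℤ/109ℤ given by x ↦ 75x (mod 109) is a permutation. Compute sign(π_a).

+1

Start at x=45: 45 → 105 → 27 → 63 → 38 → 16 → 1 → … (one orbit).
Cycle lengths of π_75 on ℤ/109ℤ: [9, 9, 9, 9, 9, 9, 9, 9, 9, 9, 9, 9, 1]; 13 cycles in total.
sign(π) = (−1)^{n − #cycles} = (−1)^{109−13} = (−1)^96 = +1.
Check: (75/109) = +1 by Zolotarev.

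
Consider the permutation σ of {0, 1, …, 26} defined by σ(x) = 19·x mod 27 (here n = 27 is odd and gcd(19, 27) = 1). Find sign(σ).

Trace 19: π^k(19) = [19, 10, 1] for k=0..2.
π_19 has 15 disjoint cycles with lengths [3, 3, 3, 3, 3, 3, 1, 1, 1, 1, 1, 1, 1, 1, 1] on {0,…,26}.
n − c = 27 − 15 = 12; sign = (−1)^12 = +1.
(19|27)_J = +1 (Zolotarev's lemma cross-check).

+1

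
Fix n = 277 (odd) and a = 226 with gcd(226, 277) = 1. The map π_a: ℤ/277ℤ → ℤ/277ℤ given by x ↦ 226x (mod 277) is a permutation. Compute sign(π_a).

-1

Start at x=113: 113 → 54 → 16 → 15 → 66 → 235 → 203 → … (one orbit).
π_226 has 4 disjoint cycles with lengths [92, 92, 92, 1] on {0,…,276}.
n − c = 277 − 4 = 273; sign = (−1)^273 = -1.
Check: (226/277) = -1 by Zolotarev.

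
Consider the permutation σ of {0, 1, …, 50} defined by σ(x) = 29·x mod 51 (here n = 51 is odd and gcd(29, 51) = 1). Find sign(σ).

Start at x=4: 4 → 14 → 49 → 44 → 1 → 29 → 25 → … (one orbit).
The orbit structure of x ↦ 29x mod 51: 5 orbits of sizes [16, 16, 16, 2, 1].
n − c = 51 − 5 = 46; sign = (−1)^46 = +1.

+1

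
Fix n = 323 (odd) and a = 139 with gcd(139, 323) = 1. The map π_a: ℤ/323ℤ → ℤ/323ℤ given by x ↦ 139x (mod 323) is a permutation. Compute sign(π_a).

-1

Start at x=311: 311 → 270 → 62 → 220 → 218 → 263 → 58 → … (one orbit).
6 cycles of lengths [144, 144, 16, 9, 9, 1].
With 6 cycles on 323 points, sign = (−1)^{323−6} = -1.
Check: (139/323) = -1 by Zolotarev.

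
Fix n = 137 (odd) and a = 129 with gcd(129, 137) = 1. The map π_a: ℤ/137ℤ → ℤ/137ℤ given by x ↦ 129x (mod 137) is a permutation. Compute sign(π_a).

+1

Orbit of 81 under x↦129x: [81, 37, 115, 39, 99, 30, 34]… (length divides ord_137(129)).
π_129 has 3 disjoint cycles with lengths [68, 68, 1] on {0,…,136}.
3 cycles on 137: each ℓ→(−1)^(ℓ−1), product (−1)^134 = +1.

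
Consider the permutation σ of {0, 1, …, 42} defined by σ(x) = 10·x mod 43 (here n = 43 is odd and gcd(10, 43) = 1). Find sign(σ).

Orbit of 13 under x↦10x: [13, 1, 10, 14, 11, 24, 25]… (length divides ord_43(10)).
Decompose π into cycles: lengths [21, 21, 1] (3 cycles, including the fixed point 0).
With 3 cycles on 43 points, sign = (−1)^{43−3} = +1.
Zolotarev: (10|43) = +1, matching the cycle-count sign.

+1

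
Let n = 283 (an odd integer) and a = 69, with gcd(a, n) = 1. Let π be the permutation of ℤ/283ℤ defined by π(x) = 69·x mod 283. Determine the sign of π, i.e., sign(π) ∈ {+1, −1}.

-1

Orbit of 53 under x↦69x: [53, 261, 180, 251, 56, 185, 30]… (length divides ord_283(69)).
π_69 has 2 disjoint cycles with lengths [282, 1] on {0,…,282}.
With 2 cycles on 283 points, sign = (−1)^{283−2} = -1.
The Jacobi symbol (69|283) = -1 (Zolotarev) agrees.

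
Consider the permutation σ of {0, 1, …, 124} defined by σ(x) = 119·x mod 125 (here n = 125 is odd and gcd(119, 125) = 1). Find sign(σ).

Orbit of 119 under x↦119x: [119, 36, 34, 46, 99, 31, 64]… (length divides ord_125(119)).
Cycle lengths of π_119 on ℤ/125ℤ: [50, 50, 10, 10, 2, 2, 1]; 7 cycles in total.
125 − 7 = 118 transpositions; sign(π) = (−1)^118 = +1.
(119|125)_J = +1 (Zolotarev's lemma cross-check).

+1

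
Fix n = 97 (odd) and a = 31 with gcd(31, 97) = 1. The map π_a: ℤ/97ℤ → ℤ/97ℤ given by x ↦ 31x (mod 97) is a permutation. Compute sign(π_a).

Start at x=50: 50 → 95 → 35 → 18 → 73 → 32 → 22 → … (one orbit).
Decompose π into cycles: lengths [48, 48, 1] (3 cycles, including the fixed point 0).
n − c = 97 − 3 = 94; sign = (−1)^94 = +1.
The Jacobi symbol (31|97) = +1 (Zolotarev) agrees.

+1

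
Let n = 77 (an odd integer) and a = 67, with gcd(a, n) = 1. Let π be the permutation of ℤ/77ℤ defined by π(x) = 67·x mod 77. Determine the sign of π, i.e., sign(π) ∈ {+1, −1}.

+1

Start at x=1: 1 → 67 → 23 → 1 (one orbit).
π_67 has 33 disjoint cycles with lengths [3, 3, 3, 3, 3, 3, 3, 3, 3, 3, 3, 3, 3, 3, 3, 3, 3, 3, 3, 3, 3, 3, 1, 1, 1, 1, 1, 1, 1, 1, 1, 1, 1] on {0,…,76}.
With 33 cycles on 77 points, sign = (−1)^{77−33} = +1.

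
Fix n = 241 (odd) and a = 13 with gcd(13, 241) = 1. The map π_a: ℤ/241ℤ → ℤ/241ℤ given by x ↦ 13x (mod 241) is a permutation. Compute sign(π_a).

Start at x=156: 156 → 100 → 95 → 30 → 149 → 9 → 117 → … (one orbit).
Cycle lengths of π_13 on ℤ/241ℤ: [240, 1]; 2 cycles in total.
2 cycles on 241: each ℓ→(−1)^(ℓ−1), product (−1)^239 = -1.

-1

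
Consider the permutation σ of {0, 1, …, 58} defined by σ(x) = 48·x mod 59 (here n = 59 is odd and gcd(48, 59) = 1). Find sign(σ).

+1

Trace 16: π^k(16) = [16, 1, 48, 3, 26, 9, 19] for k=0..6.
Cycle type of π: 29×2 + 1; total 3 cycles.
n − c = 59 − 3 = 56; sign = (−1)^56 = +1.
Zolotarev: (48|59) = +1, matching the cycle-count sign.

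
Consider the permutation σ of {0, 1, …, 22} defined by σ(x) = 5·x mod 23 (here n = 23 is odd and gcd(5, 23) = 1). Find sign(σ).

-1

Orbit of 8 under x↦5x: [8, 17, 16, 11, 9, 22, 18]… (length divides ord_23(5)).
Decompose π into cycles: lengths [22, 1] (2 cycles, including the fixed point 0).
With 2 cycles on 23 points, sign = (−1)^{23−2} = -1.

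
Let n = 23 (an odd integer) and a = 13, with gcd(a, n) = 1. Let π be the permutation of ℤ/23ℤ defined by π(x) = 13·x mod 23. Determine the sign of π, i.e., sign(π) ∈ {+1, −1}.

+1

Trace 18: π^k(18) = [18, 4, 6, 9, 2, 3, 16] for k=0..6.
Cycle type of π: 11×2 + 1; total 3 cycles.
Σ(ℓ_i−1) = 23−3 = 20; sign = (−1)^20 = +1.
The Jacobi symbol (13|23) = +1 (Zolotarev) agrees.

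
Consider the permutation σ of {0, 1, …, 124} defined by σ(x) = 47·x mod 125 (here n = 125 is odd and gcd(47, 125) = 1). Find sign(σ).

-1

Start at x=111: 111 → 92 → 74 → 103 → 91 → 27 → 19 → … (one orbit).
4 cycles of lengths [100, 20, 4, 1].
Σ(ℓ_i−1) = 125−4 = 121; sign = (−1)^121 = -1.
Zolotarev: (47|125) = -1, matching the cycle-count sign.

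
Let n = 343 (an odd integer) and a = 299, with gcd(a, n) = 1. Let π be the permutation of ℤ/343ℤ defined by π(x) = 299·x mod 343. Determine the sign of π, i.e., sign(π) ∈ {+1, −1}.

Start at x=236: 236 → 249 → 20 → 149 → 304 → 1 → 299 → … (one orbit).
4 cycles of lengths [294, 42, 6, 1].
343 − 4 = 339 transpositions; sign(π) = (−1)^339 = -1.

-1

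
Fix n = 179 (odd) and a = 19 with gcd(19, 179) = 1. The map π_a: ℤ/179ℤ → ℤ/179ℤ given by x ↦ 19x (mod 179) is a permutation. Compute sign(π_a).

Start at x=15: 15 → 106 → 45 → 139 → 135 → 59 → 47 → … (one orbit).
π_19 has 3 disjoint cycles with lengths [89, 89, 1] on {0,…,178}.
179 − 3 = 176 transpositions; sign(π) = (−1)^176 = +1.
(19|179)_J = +1 (Zolotarev's lemma cross-check).

+1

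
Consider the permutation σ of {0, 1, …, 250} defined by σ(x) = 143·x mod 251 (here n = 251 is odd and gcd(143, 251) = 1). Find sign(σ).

Start at x=207: 207 → 234 → 79 → 2 → 35 → 236 → 114 → … (one orbit).
The orbit structure of x ↦ 143x mod 251: 2 orbits of sizes [250, 1].
n − c = 251 − 2 = 249; sign = (−1)^249 = -1.
Via Zolotarev, sign(π_{143}) = (143|251) = -1.

-1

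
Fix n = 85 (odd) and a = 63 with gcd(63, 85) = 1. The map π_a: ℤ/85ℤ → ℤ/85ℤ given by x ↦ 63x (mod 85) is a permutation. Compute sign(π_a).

+1

Start at x=21: 21 → 48 → 49 → 27 → 1 → 63 → 59 → … (one orbit).
Cycle lengths of π_63 on ℤ/85ℤ: [16, 16, 16, 16, 16, 4, 1]; 7 cycles in total.
With 7 cycles on 85 points, sign = (−1)^{85−7} = +1.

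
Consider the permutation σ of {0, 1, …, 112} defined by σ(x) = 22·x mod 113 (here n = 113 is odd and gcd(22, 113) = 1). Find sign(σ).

Orbit of 88 under x↦22x: [88, 15, 104, 28, 51, 105, 50]… (length divides ord_113(22)).
π_22 has 3 disjoint cycles with lengths [56, 56, 1] on {0,…,112}.
With 3 cycles on 113 points, sign = (−1)^{113−3} = +1.
Zolotarev: (22|113) = +1, matching the cycle-count sign.

+1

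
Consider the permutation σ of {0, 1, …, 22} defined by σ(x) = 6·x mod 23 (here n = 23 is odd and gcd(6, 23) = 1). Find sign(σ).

+1

Orbit of 16 under x↦6x: [16, 4, 1, 6, 13, 9, 8]… (length divides ord_23(6)).
Decompose π into cycles: lengths [11, 11, 1] (3 cycles, including the fixed point 0).
With 3 cycles on 23 points, sign = (−1)^{23−3} = +1.
The Jacobi symbol (6|23) = +1 (Zolotarev) agrees.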